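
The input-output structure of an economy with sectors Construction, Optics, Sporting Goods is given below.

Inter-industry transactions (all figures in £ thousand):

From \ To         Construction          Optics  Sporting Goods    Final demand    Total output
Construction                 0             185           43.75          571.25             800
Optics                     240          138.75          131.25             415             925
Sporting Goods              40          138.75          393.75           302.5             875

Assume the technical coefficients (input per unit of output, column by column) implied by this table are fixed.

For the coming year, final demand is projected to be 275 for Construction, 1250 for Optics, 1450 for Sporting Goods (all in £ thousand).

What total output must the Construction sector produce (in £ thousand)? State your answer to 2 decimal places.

x_C = 921.82

Technical coefficients a_ij = z_ij / X_j:
  a_CC = 0/800 = 0.00, a_OC = 240/800 = 0.30, a_SC = 40/800 = 0.05
  a_CO = 185/925 = 0.20, a_OO = 138.75/925 = 0.15, a_SO = 138.75/925 = 0.15
  a_CS = 43.75/875 = 0.05, a_OS = 131.25/875 = 0.15, a_SS = 393.75/875 = 0.45
I − A =
  [   1.00    -0.20    -0.05]
  [  -0.30     0.85    -0.15]
  [  -0.05    -0.15     0.55]
Cofactors of I−A, C_ij = (−1)^(i+j)·(minor ij) (rows/columns in the sector order above):
  C_11 = (0.85)(0.55) − (-0.15)(-0.15) = 0.4450
  C_12 = −[(-0.30)(0.55) − (-0.15)(-0.05)] = 0.1725
  C_13 = (-0.30)(-0.15) − (0.85)(-0.05) = 0.0875
  C_21 = −[(-0.20)(0.55) − (-0.05)(-0.15)] = 0.1175
  C_22 = (1.00)(0.55) − (-0.05)(-0.05) = 0.5475
  C_23 = −[(1.00)(-0.15) − (-0.20)(-0.05)] = 0.1600
  C_31 = (-0.20)(-0.15) − (-0.05)(0.85) = 0.0725
  C_32 = −[(1.00)(-0.15) − (-0.05)(-0.30)] = 0.1650
  C_33 = (1.00)(0.85) − (-0.20)(-0.30) = 0.7900
det(I−A) = Σ_j (I−A)_1j·C_1j = (1.00)(0.4450) + (-0.20)(0.1725) + (-0.05)(0.0875) = 0.406125
adj(I−A) = Cᵀ =
  [ 0.4450   0.1175   0.0725]
  [ 0.1725   0.5475   0.1650]
  [ 0.0875   0.1600   0.7900]
(I − A)⁻¹ = adj(I−A) / det(I−A) ≈
  [   1.0957     0.2893     0.1785]
  [   0.4247     1.3481     0.4063]
  [   0.2155     0.3940     1.9452]
x = (I − A)⁻¹ d = adj(I−A)·d / det(I−A), with det(I−A) = 0.406125:
  x_C = (0.4450·275 + 0.1175·1250 + 0.0725·1450) / 0.406125 = 374.375 / 0.406125 ≈ 921.82
  x_O = (0.1725·275 + 0.5475·1250 + 0.1650·1450) / 0.406125 = 971.0625 / 0.406125 ≈ 2391.04
  x_S = (0.0875·275 + 0.1600·1250 + 0.7900·1450) / 0.406125 = 1369.5625 / 0.406125 ≈ 3372.27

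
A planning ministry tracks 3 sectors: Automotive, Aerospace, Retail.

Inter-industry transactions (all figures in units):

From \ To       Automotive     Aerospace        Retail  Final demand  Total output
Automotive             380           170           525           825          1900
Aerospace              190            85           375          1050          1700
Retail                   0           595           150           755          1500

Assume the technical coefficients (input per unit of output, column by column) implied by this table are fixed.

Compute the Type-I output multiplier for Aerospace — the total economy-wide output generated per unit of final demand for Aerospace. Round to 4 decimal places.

m_2 = 2.0456

Technical coefficients a_ij = z_ij / X_j:
  a_11 = 380/1900 = 0.20, a_21 = 190/1900 = 0.10, a_31 = 0/1900 = 0.00
  a_12 = 170/1700 = 0.10, a_22 = 85/1700 = 0.05, a_32 = 595/1700 = 0.35
  a_13 = 525/1500 = 0.35, a_23 = 375/1500 = 0.25, a_33 = 150/1500 = 0.10
I − A =
  [   0.80    -0.10    -0.35]
  [  -0.10     0.95    -0.25]
  [   0.00    -0.35     0.90]
Cofactors of I−A, C_ij = (−1)^(i+j)·(minor ij) (rows/columns in the sector order above):
  C_11 = (0.95)(0.90) − (-0.25)(-0.35) = 0.7675
  C_12 = −[(-0.10)(0.90) − (-0.25)(0.00)] = 0.0900
  C_13 = (-0.10)(-0.35) − (0.95)(0.00) = 0.0350
  C_21 = −[(-0.10)(0.90) − (-0.35)(-0.35)] = 0.2125
  C_22 = (0.80)(0.90) − (-0.35)(0.00) = 0.7200
  C_23 = −[(0.80)(-0.35) − (-0.10)(0.00)] = 0.2800
  C_31 = (-0.10)(-0.25) − (-0.35)(0.95) = 0.3575
  C_32 = −[(0.80)(-0.25) − (-0.35)(-0.10)] = 0.2350
  C_33 = (0.80)(0.95) − (-0.10)(-0.10) = 0.7500
det(I−A) = Σ_j (I−A)_1j·C_1j = (0.80)(0.7675) + (-0.10)(0.0900) + (-0.35)(0.0350) = 0.59275
adj(I−A) = Cᵀ =
  [ 0.7675   0.2125   0.3575]
  [ 0.0900   0.7200   0.2350]
  [ 0.0350   0.2800   0.7500]
(I − A)⁻¹ = adj(I−A) / det(I−A) ≈
  [   1.29481     0.35850     0.60312]
  [   0.15183     1.21468     0.39646]
  [   0.05905     0.47237     1.26529]
The output multiplier for sector j is the column-j sum of the Leontief inverse (I − A)⁻¹ = adj(I−A) / det(I−A).
Column 2 of adj(I−A): (0.2125, 0.7200, 0.2800); det(I−A) = 0.59275.
m_2 = (0.2125 + 0.7200 + 0.2800) / 0.59275 = 1.2125 / 0.59275 ≈ 2.0456.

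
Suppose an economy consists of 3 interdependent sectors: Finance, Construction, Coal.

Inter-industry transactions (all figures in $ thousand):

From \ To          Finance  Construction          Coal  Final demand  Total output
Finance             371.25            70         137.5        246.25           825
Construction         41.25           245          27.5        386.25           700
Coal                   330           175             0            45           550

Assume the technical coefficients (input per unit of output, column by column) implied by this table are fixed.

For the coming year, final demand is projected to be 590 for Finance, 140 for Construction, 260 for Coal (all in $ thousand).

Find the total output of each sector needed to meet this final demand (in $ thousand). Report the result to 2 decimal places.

x_1 = 1605.90, x_2 = 416.33, x_3 = 1006.44

Technical coefficients a_ij = z_ij / X_j:
  a_11 = 371.25/825 = 0.45, a_21 = 41.25/825 = 0.05, a_31 = 330/825 = 0.40
  a_12 = 70/700 = 0.10, a_22 = 245/700 = 0.35, a_32 = 175/700 = 0.25
  a_13 = 137.5/550 = 0.25, a_23 = 27.5/550 = 0.05, a_33 = 0/550 = 0.00
I − A =
  [   0.55    -0.10    -0.25]
  [  -0.05     0.65    -0.05]
  [  -0.40    -0.25     1.00]
Cofactors of I−A, C_ij = (−1)^(i+j)·(minor ij) (rows/columns in the sector order above):
  C_11 = (0.65)(1.00) − (-0.05)(-0.25) = 0.6375
  C_12 = −[(-0.05)(1.00) − (-0.05)(-0.40)] = 0.0700
  C_13 = (-0.05)(-0.25) − (0.65)(-0.40) = 0.2725
  C_21 = −[(-0.10)(1.00) − (-0.25)(-0.25)] = 0.1625
  C_22 = (0.55)(1.00) − (-0.25)(-0.40) = 0.4500
  C_23 = −[(0.55)(-0.25) − (-0.10)(-0.40)] = 0.1775
  C_31 = (-0.10)(-0.05) − (-0.25)(0.65) = 0.1675
  C_32 = −[(0.55)(-0.05) − (-0.25)(-0.05)] = 0.0400
  C_33 = (0.55)(0.65) − (-0.10)(-0.05) = 0.3525
det(I−A) = Σ_j (I−A)_1j·C_1j = (0.55)(0.6375) + (-0.10)(0.0700) + (-0.25)(0.2725) = 0.2755
adj(I−A) = Cᵀ =
  [ 0.6375   0.1625   0.1675]
  [ 0.0700   0.4500   0.0400]
  [ 0.2725   0.1775   0.3525]
(I − A)⁻¹ = adj(I−A) / det(I−A) ≈
  [   2.3140     0.5898     0.6080]
  [   0.2541     1.6334     0.1452]
  [   0.9891     0.6443     1.2795]
x = (I − A)⁻¹ d = adj(I−A)·d / det(I−A), with det(I−A) = 0.2755:
  x_1 = (0.6375·590 + 0.1625·140 + 0.1675·260) / 0.2755 = 442.425 / 0.2755 ≈ 1605.90
  x_2 = (0.0700·590 + 0.4500·140 + 0.0400·260) / 0.2755 = 114.70 / 0.2755 ≈ 416.33
  x_3 = (0.2725·590 + 0.1775·140 + 0.3525·260) / 0.2755 = 277.275 / 0.2755 ≈ 1006.44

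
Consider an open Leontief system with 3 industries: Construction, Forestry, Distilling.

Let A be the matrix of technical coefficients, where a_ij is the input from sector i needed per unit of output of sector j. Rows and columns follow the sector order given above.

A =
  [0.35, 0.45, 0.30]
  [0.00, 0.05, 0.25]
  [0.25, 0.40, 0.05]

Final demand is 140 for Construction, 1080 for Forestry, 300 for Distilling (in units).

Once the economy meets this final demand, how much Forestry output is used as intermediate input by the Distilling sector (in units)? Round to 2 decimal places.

z_FD = 367.55

I − A =
  [   0.65    -0.45    -0.30]
  [   0.00     0.95    -0.25]
  [  -0.25    -0.40     0.95]
Cofactors of I−A, C_ij = (−1)^(i+j)·(minor ij) (rows/columns in the sector order above):
  C_11 = (0.95)(0.95) − (-0.25)(-0.40) = 0.8025
  C_12 = −[(0.00)(0.95) − (-0.25)(-0.25)] = 0.0625
  C_13 = (0.00)(-0.40) − (0.95)(-0.25) = 0.2375
  C_21 = −[(-0.45)(0.95) − (-0.30)(-0.40)] = 0.5475
  C_22 = (0.65)(0.95) − (-0.30)(-0.25) = 0.5425
  C_23 = −[(0.65)(-0.40) − (-0.45)(-0.25)] = 0.3725
  C_31 = (-0.45)(-0.25) − (-0.30)(0.95) = 0.3975
  C_32 = −[(0.65)(-0.25) − (-0.30)(0.00)] = 0.1625
  C_33 = (0.65)(0.95) − (-0.45)(0.00) = 0.6175
det(I−A) = Σ_j (I−A)_1j·C_1j = (0.65)(0.8025) + (-0.45)(0.0625) + (-0.30)(0.2375) = 0.42225
adj(I−A) = Cᵀ =
  [ 0.8025   0.5475   0.3975]
  [ 0.0625   0.5425   0.1625]
  [ 0.2375   0.3725   0.6175]
(I − A)⁻¹ = adj(I−A) / det(I−A) ≈
  [   1.9005     1.2966     0.9414]
  [   0.1480     1.2848     0.3848]
  [   0.5625     0.8822     1.4624]
First solve x = (I − A)⁻¹ d = adj(I−A)·d / det(I−A); in particular x_D = (0.2375·140 + 0.3725·1080 + 0.6175·300) / 0.42225 = 620.80 / 0.42225 ≈ 1470.2191.
Intermediate flow from F to D: z_FD = a_FD · x_D = 0.25 × 620.80 / 0.42225 = 155.20 / 0.42225 ≈ 367.55.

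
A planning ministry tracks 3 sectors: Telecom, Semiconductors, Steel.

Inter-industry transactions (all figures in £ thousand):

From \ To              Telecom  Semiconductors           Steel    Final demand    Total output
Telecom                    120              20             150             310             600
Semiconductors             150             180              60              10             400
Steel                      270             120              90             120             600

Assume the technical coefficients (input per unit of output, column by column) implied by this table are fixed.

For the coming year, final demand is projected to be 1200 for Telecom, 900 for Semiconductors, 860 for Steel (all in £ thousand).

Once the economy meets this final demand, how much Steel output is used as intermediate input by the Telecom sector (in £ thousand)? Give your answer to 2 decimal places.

Technical coefficients a_ij = z_ij / X_j:
  a_11 = 120/600 = 0.20, a_21 = 150/600 = 0.25, a_31 = 270/600 = 0.45
  a_12 = 20/400 = 0.05, a_22 = 180/400 = 0.45, a_32 = 120/400 = 0.30
  a_13 = 150/600 = 0.25, a_23 = 60/600 = 0.10, a_33 = 90/600 = 0.15
I − A =
  [   0.80    -0.05    -0.25]
  [  -0.25     0.55    -0.10]
  [  -0.45    -0.30     0.85]
Cofactors of I−A, C_ij = (−1)^(i+j)·(minor ij) (rows/columns in the sector order above):
  C_11 = (0.55)(0.85) − (-0.10)(-0.30) = 0.4375
  C_12 = −[(-0.25)(0.85) − (-0.10)(-0.45)] = 0.2575
  C_13 = (-0.25)(-0.30) − (0.55)(-0.45) = 0.3225
  C_21 = −[(-0.05)(0.85) − (-0.25)(-0.30)] = 0.1175
  C_22 = (0.80)(0.85) − (-0.25)(-0.45) = 0.5675
  C_23 = −[(0.80)(-0.30) − (-0.05)(-0.45)] = 0.2625
  C_31 = (-0.05)(-0.10) − (-0.25)(0.55) = 0.1425
  C_32 = −[(0.80)(-0.10) − (-0.25)(-0.25)] = 0.1425
  C_33 = (0.80)(0.55) − (-0.05)(-0.25) = 0.4275
det(I−A) = Σ_j (I−A)_1j·C_1j = (0.80)(0.4375) + (-0.05)(0.2575) + (-0.25)(0.3225) = 0.2565
adj(I−A) = Cᵀ =
  [ 0.4375   0.1175   0.1425]
  [ 0.2575   0.5675   0.1425]
  [ 0.3225   0.2625   0.4275]
(I − A)⁻¹ = adj(I−A) / det(I−A) ≈
  [   1.7057     0.4581     0.5556]
  [   1.0039     2.2125     0.5556]
  [   1.2573     1.0234     1.6667]
First solve x = (I − A)⁻¹ d = adj(I−A)·d / det(I−A); in particular x_1 = (0.4375·1200 + 0.1175·900 + 0.1425·860) / 0.2565 = 753.30 / 0.2565 ≈ 2936.8421.
Intermediate flow from 3 to 1: z_31 = a_31 · x_1 = 0.45 × 753.30 / 0.2565 = 338.985 / 0.2565 ≈ 1321.58.

z_31 = 1321.58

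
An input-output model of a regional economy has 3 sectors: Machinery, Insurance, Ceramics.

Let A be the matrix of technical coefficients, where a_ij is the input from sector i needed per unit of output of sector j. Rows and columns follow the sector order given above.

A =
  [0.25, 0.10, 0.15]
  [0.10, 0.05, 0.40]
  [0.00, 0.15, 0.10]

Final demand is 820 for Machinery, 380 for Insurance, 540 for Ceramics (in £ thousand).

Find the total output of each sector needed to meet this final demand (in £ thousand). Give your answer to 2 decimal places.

x_1 = 1355.90, x_2 = 855.38, x_3 = 742.56

I − A =
  [   0.75    -0.10    -0.15]
  [  -0.10     0.95    -0.40]
  [   0.00    -0.15     0.90]
Cofactors of I−A, C_ij = (−1)^(i+j)·(minor ij) (rows/columns in the sector order above):
  C_11 = (0.95)(0.90) − (-0.40)(-0.15) = 0.7950
  C_12 = −[(-0.10)(0.90) − (-0.40)(0.00)] = 0.0900
  C_13 = (-0.10)(-0.15) − (0.95)(0.00) = 0.0150
  C_21 = −[(-0.10)(0.90) − (-0.15)(-0.15)] = 0.1125
  C_22 = (0.75)(0.90) − (-0.15)(0.00) = 0.6750
  C_23 = −[(0.75)(-0.15) − (-0.10)(0.00)] = 0.1125
  C_31 = (-0.10)(-0.40) − (-0.15)(0.95) = 0.1825
  C_32 = −[(0.75)(-0.40) − (-0.15)(-0.10)] = 0.3150
  C_33 = (0.75)(0.95) − (-0.10)(-0.10) = 0.7025
det(I−A) = Σ_j (I−A)_1j·C_1j = (0.75)(0.7950) + (-0.10)(0.0900) + (-0.15)(0.0150) = 0.5850
adj(I−A) = Cᵀ =
  [ 0.7950   0.1125   0.1825]
  [ 0.0900   0.6750   0.3150]
  [ 0.0150   0.1125   0.7025]
(I − A)⁻¹ = adj(I−A) / det(I−A) ≈
  [   1.3590     0.1923     0.3120]
  [   0.1538     1.1538     0.5385]
  [   0.0256     0.1923     1.2009]
x = (I − A)⁻¹ d = adj(I−A)·d / det(I−A), with det(I−A) = 0.5850:
  x_1 = (0.7950·820 + 0.1125·380 + 0.1825·540) / 0.5850 = 793.20 / 0.5850 ≈ 1355.90
  x_2 = (0.0900·820 + 0.6750·380 + 0.3150·540) / 0.5850 = 500.40 / 0.5850 ≈ 855.38
  x_3 = (0.0150·820 + 0.1125·380 + 0.7025·540) / 0.5850 = 434.40 / 0.5850 ≈ 742.56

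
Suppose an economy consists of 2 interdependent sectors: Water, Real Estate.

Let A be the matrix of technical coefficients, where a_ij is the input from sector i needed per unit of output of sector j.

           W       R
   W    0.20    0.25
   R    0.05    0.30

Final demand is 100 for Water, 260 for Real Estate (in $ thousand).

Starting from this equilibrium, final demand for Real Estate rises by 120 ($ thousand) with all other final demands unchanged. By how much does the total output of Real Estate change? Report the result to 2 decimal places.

I − A =
  [   0.80    -0.25]
  [  -0.05     0.70]
det(I−A) = (0.80)(0.70) − (-0.25)(-0.05) = 0.5475
adj(I−A) = [[0.70, 0.25], [0.05, 0.80]]
(I − A)⁻¹ = adj(I−A) / det(I−A) ≈
  [   1.2785     0.4566]
  [   0.0913     1.4612]
Δx = (I − A)⁻¹ Δd with Δd having +120 in the Real Estate component and 0 elsewhere.
So Δx_R = L_RR · (+120), where L_RR = adj(I−A)_RR / det(I−A) = 0.80 / 0.5475.
Δx_R = 0.80 × (+120) / 0.5475 = 96.00 / 0.5475 ≈ 175.34.

Δx_R = 175.34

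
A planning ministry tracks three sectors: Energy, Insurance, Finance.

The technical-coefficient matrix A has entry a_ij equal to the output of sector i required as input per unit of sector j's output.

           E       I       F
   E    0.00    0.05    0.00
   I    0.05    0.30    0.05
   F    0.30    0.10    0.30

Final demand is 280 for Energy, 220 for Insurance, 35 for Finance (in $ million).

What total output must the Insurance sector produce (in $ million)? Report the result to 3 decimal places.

x_I = 351.813

I − A =
  [   1.00    -0.05     0.00]
  [  -0.05     0.70    -0.05]
  [  -0.30    -0.10     0.70]
Cofactors of I−A, C_ij = (−1)^(i+j)·(minor ij) (rows/columns in the sector order above):
  C_11 = (0.70)(0.70) − (-0.05)(-0.10) = 0.4850
  C_12 = −[(-0.05)(0.70) − (-0.05)(-0.30)] = 0.0500
  C_13 = (-0.05)(-0.10) − (0.70)(-0.30) = 0.2150
  C_21 = −[(-0.05)(0.70) − (0.00)(-0.10)] = 0.0350
  C_22 = (1.00)(0.70) − (0.00)(-0.30) = 0.7000
  C_23 = −[(1.00)(-0.10) − (-0.05)(-0.30)] = 0.1150
  C_31 = (-0.05)(-0.05) − (0.00)(0.70) = 0.0025
  C_32 = −[(1.00)(-0.05) − (0.00)(-0.05)] = 0.0500
  C_33 = (1.00)(0.70) − (-0.05)(-0.05) = 0.6975
det(I−A) = Σ_j (I−A)_1j·C_1j = (1.00)(0.4850) + (-0.05)(0.0500) + (0.00)(0.2150) = 0.4825
adj(I−A) = Cᵀ =
  [ 0.4850   0.0350   0.0025]
  [ 0.0500   0.7000   0.0500]
  [ 0.2150   0.1150   0.6975]
(I − A)⁻¹ = adj(I−A) / det(I−A) ≈
  [   1.0052     0.0725     0.0052]
  [   0.1036     1.4508     0.1036]
  [   0.4456     0.2383     1.4456]
x = (I − A)⁻¹ d = adj(I−A)·d / det(I−A), with det(I−A) = 0.4825:
  x_E = (0.4850·280 + 0.0350·220 + 0.0025·35) / 0.4825 = 143.5875 / 0.4825 ≈ 297.591
  x_I = (0.0500·280 + 0.7000·220 + 0.0500·35) / 0.4825 = 169.75 / 0.4825 ≈ 351.813
  x_F = (0.2150·280 + 0.1150·220 + 0.6975·35) / 0.4825 = 109.9125 / 0.4825 ≈ 227.798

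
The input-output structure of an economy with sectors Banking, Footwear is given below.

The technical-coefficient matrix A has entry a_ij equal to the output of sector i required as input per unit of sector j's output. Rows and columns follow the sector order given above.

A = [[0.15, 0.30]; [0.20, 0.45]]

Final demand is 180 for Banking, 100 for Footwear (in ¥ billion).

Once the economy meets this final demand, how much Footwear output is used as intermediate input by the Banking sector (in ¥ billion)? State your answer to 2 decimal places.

I − A =
  [   0.85    -0.30]
  [  -0.20     0.55]
det(I−A) = (0.85)(0.55) − (-0.30)(-0.20) = 0.4075
adj(I−A) = [[0.55, 0.30], [0.20, 0.85]]
(I − A)⁻¹ = adj(I−A) / det(I−A) ≈
  [   1.3497     0.7362]
  [   0.4908     2.0859]
First solve x = (I − A)⁻¹ d = adj(I−A)·d / det(I−A); in particular x_1 = (0.55·180 + 0.30·100) / 0.4075 = 129.00 / 0.4075 ≈ 316.5644.
Intermediate flow from 2 to 1: z_21 = a_21 · x_1 = 0.20 × 129.00 / 0.4075 = 25.80 / 0.4075 ≈ 63.31.

z_21 = 63.31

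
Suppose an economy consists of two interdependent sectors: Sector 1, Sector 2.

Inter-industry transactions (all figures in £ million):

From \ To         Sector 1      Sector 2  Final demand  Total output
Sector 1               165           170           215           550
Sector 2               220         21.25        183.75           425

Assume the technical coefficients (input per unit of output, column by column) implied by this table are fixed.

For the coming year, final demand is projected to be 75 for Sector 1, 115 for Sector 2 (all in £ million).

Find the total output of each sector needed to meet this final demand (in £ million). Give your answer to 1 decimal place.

Technical coefficients a_ij = z_ij / X_j:
  a_11 = 165/550 = 0.30, a_21 = 220/550 = 0.40
  a_12 = 170/425 = 0.40, a_22 = 21.25/425 = 0.05
I − A =
  [   0.70    -0.40]
  [  -0.40     0.95]
det(I−A) = (0.70)(0.95) − (-0.40)(-0.40) = 0.5050
adj(I−A) = [[0.95, 0.40], [0.40, 0.70]]
(I − A)⁻¹ = adj(I−A) / det(I−A) ≈
  [   1.8812     0.7921]
  [   0.7921     1.3861]
x = (I − A)⁻¹ d = adj(I−A)·d / det(I−A), with det(I−A) = 0.5050:
  x_1 = (0.95·75 + 0.40·115) / 0.5050 = 117.25 / 0.5050 ≈ 232.2
  x_2 = (0.40·75 + 0.70·115) / 0.5050 = 110.50 / 0.5050 ≈ 218.8

x_1 = 232.2, x_2 = 218.8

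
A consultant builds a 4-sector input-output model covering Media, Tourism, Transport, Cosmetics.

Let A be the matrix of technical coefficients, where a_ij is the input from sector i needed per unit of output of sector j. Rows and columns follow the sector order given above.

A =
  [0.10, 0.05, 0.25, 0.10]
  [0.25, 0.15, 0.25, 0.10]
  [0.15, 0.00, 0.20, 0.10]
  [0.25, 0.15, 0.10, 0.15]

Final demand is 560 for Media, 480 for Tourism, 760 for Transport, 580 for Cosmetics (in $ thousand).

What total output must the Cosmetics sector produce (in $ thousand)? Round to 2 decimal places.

I − A =
  [   0.90    -0.05    -0.25    -0.10]
  [  -0.25     0.85    -0.25    -0.10]
  [  -0.15     0.00     0.80    -0.10]
  [  -0.25    -0.15    -0.10     0.85]
Compute the cofactors C_ij = (−1)^(i+j)·(3×3 minor ij) of I−A; the adjugate is their transpose:
adj(I−A) = Cᵀ =
  [ 0.553750   0.049250   0.200250   0.094500]
  [ 0.227125   0.543375   0.255875   0.120750]
  [ 0.131125   0.023375   0.599875   0.088750]
  [ 0.218375   0.113125   0.174625   0.568250]
det(I−A) = Σ_j (I−A)_1j·C_1j = (0.90)(0.553750) + (-0.05)(0.227125) + (-0.25)(0.131125) + (-0.10)(0.218375) = 0.4324
(I − A)⁻¹ = adj(I−A) / det(I−A) ≈
  [   1.2806     0.1139     0.4631     0.2185]
  [   0.5253     1.2566     0.5918     0.2793]
  [   0.3032     0.0541     1.3873     0.2052]
  [   0.5050     0.2616     0.4039     1.3142]
x = (I − A)⁻¹ d = adj(I−A)·d / det(I−A), with det(I−A) = 0.4324:
  x_1 = (0.553750·560 + 0.049250·480 + 0.200250·760 + 0.094500·580) / 0.4324 = 540.74 / 0.4324 ≈ 1250.56
  x_2 = (0.227125·560 + 0.543375·480 + 0.255875·760 + 0.120750·580) / 0.4324 = 652.51 / 0.4324 ≈ 1509.04
  x_3 = (0.131125·560 + 0.023375·480 + 0.599875·760 + 0.088750·580) / 0.4324 = 592.03 / 0.4324 ≈ 1369.17
  x_4 = (0.218375·560 + 0.113125·480 + 0.174625·760 + 0.568250·580) / 0.4324 = 638.89 / 0.4324 ≈ 1477.54

x_4 = 1477.54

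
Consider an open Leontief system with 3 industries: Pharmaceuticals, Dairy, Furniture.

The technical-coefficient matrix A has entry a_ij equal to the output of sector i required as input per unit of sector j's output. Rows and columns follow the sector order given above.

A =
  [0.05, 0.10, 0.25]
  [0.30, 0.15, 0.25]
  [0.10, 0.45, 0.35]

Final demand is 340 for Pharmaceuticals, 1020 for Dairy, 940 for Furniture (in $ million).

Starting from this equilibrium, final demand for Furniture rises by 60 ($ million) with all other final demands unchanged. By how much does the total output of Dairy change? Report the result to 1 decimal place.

Δx_2 = 55.0

I − A =
  [   0.95    -0.10    -0.25]
  [  -0.30     0.85    -0.25]
  [  -0.10    -0.45     0.65]
Cofactors of I−A, C_ij = (−1)^(i+j)·(minor ij) (rows/columns in the sector order above):
  C_11 = (0.85)(0.65) − (-0.25)(-0.45) = 0.4400
  C_12 = −[(-0.30)(0.65) − (-0.25)(-0.10)] = 0.2200
  C_13 = (-0.30)(-0.45) − (0.85)(-0.10) = 0.2200
  C_21 = −[(-0.10)(0.65) − (-0.25)(-0.45)] = 0.1775
  C_22 = (0.95)(0.65) − (-0.25)(-0.10) = 0.5925
  C_23 = −[(0.95)(-0.45) − (-0.10)(-0.10)] = 0.4375
  C_31 = (-0.10)(-0.25) − (-0.25)(0.85) = 0.2375
  C_32 = −[(0.95)(-0.25) − (-0.25)(-0.30)] = 0.3125
  C_33 = (0.95)(0.85) − (-0.10)(-0.30) = 0.7775
det(I−A) = Σ_j (I−A)_1j·C_1j = (0.95)(0.4400) + (-0.10)(0.2200) + (-0.25)(0.2200) = 0.3410
adj(I−A) = Cᵀ =
  [ 0.4400   0.1775   0.2375]
  [ 0.2200   0.5925   0.3125]
  [ 0.2200   0.4375   0.7775]
(I − A)⁻¹ = adj(I−A) / det(I−A) ≈
  [   1.2903     0.5205     0.6965]
  [   0.6452     1.7375     0.9164]
  [   0.6452     1.2830     2.2801]
Δx = (I − A)⁻¹ Δd with Δd having +60 in the Furniture component and 0 elsewhere.
So Δx_2 = L_23 · (+60), where L_23 = adj(I−A)_23 / det(I−A) = 0.3125 / 0.3410.
Δx_2 = 0.3125 × (+60) / 0.3410 = 18.75 / 0.3410 ≈ 55.0.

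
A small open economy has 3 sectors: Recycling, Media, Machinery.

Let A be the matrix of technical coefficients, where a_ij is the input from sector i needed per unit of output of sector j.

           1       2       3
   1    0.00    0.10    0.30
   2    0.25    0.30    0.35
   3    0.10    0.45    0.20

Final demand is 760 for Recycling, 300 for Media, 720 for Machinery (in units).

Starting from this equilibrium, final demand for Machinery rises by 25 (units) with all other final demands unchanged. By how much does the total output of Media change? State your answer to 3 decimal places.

Δx_2 = 32.768

I − A =
  [   1.00    -0.10    -0.30]
  [  -0.25     0.70    -0.35]
  [  -0.10    -0.45     0.80]
Cofactors of I−A, C_ij = (−1)^(i+j)·(minor ij) (rows/columns in the sector order above):
  C_11 = (0.70)(0.80) − (-0.35)(-0.45) = 0.4025
  C_12 = −[(-0.25)(0.80) − (-0.35)(-0.10)] = 0.2350
  C_13 = (-0.25)(-0.45) − (0.70)(-0.10) = 0.1825
  C_21 = −[(-0.10)(0.80) − (-0.30)(-0.45)] = 0.2150
  C_22 = (1.00)(0.80) − (-0.30)(-0.10) = 0.7700
  C_23 = −[(1.00)(-0.45) − (-0.10)(-0.10)] = 0.4600
  C_31 = (-0.10)(-0.35) − (-0.30)(0.70) = 0.2450
  C_32 = −[(1.00)(-0.35) − (-0.30)(-0.25)] = 0.4250
  C_33 = (1.00)(0.70) − (-0.10)(-0.25) = 0.6750
det(I−A) = Σ_j (I−A)_1j·C_1j = (1.00)(0.4025) + (-0.10)(0.2350) + (-0.30)(0.1825) = 0.32425
adj(I−A) = Cᵀ =
  [ 0.4025   0.2150   0.2450]
  [ 0.2350   0.7700   0.4250]
  [ 0.1825   0.4600   0.6750]
(I − A)⁻¹ = adj(I−A) / det(I−A) ≈
  [   1.2413     0.6631     0.7556]
  [   0.7247     2.3747     1.3107]
  [   0.5628     1.4187     2.0817]
Δx = (I − A)⁻¹ Δd with Δd having +25 in the Machinery component and 0 elsewhere.
So Δx_2 = L_23 · (+25), where L_23 = adj(I−A)_23 / det(I−A) = 0.4250 / 0.32425.
Δx_2 = 0.4250 × (+25) / 0.32425 = 10.625 / 0.32425 ≈ 32.768.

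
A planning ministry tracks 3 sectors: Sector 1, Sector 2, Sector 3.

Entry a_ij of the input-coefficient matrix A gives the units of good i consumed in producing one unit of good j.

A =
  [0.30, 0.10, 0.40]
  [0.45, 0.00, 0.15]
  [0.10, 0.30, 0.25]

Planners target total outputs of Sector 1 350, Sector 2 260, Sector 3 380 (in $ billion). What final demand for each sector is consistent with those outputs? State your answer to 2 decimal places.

I − A =
  [   0.70    -0.10    -0.40]
  [  -0.45     1.00    -0.15]
  [  -0.10    -0.30     0.75]
d = (I − A) x:
  d_1 = (+0.70)·350 + (-0.10)·260 + (-0.40)·380 = 67.00
  d_2 = (-0.45)·350 + (+1.00)·260 + (-0.15)·380 = 45.50
  d_3 = (-0.10)·350 + (-0.30)·260 + (+0.75)·380 = 172.00

d_1 = 67.00, d_2 = 45.50, d_3 = 172.00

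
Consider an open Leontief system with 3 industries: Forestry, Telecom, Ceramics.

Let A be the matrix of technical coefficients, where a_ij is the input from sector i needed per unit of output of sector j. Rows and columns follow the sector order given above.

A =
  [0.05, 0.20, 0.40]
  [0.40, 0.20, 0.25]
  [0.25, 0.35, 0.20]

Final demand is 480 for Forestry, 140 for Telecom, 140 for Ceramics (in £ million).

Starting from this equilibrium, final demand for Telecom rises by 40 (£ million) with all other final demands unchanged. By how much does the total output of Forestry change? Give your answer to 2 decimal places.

I − A =
  [   0.95    -0.20    -0.40]
  [  -0.40     0.80    -0.25]
  [  -0.25    -0.35     0.80]
Cofactors of I−A, C_ij = (−1)^(i+j)·(minor ij) (rows/columns in the sector order above):
  C_11 = (0.80)(0.80) − (-0.25)(-0.35) = 0.5525
  C_12 = −[(-0.40)(0.80) − (-0.25)(-0.25)] = 0.3825
  C_13 = (-0.40)(-0.35) − (0.80)(-0.25) = 0.3400
  C_21 = −[(-0.20)(0.80) − (-0.40)(-0.35)] = 0.3000
  C_22 = (0.95)(0.80) − (-0.40)(-0.25) = 0.6600
  C_23 = −[(0.95)(-0.35) − (-0.20)(-0.25)] = 0.3825
  C_31 = (-0.20)(-0.25) − (-0.40)(0.80) = 0.3700
  C_32 = −[(0.95)(-0.25) − (-0.40)(-0.40)] = 0.3975
  C_33 = (0.95)(0.80) − (-0.20)(-0.40) = 0.6800
det(I−A) = Σ_j (I−A)_1j·C_1j = (0.95)(0.5525) + (-0.20)(0.3825) + (-0.40)(0.3400) = 0.312375
adj(I−A) = Cᵀ =
  [ 0.5525   0.3000   0.3700]
  [ 0.3825   0.6600   0.3975]
  [ 0.3400   0.3825   0.6800]
(I − A)⁻¹ = adj(I−A) / det(I−A) ≈
  [   1.7687     0.9604     1.1845]
  [   1.2245     2.1128     1.2725]
  [   1.0884     1.2245     2.1769]
Δx = (I − A)⁻¹ Δd with Δd having +40 in the Telecom component and 0 elsewhere.
So Δx_1 = L_12 · (+40), where L_12 = adj(I−A)_12 / det(I−A) = 0.3000 / 0.312375.
Δx_1 = 0.3000 × (+40) / 0.312375 = 12.00 / 0.312375 ≈ 38.42.

Δx_1 = 38.42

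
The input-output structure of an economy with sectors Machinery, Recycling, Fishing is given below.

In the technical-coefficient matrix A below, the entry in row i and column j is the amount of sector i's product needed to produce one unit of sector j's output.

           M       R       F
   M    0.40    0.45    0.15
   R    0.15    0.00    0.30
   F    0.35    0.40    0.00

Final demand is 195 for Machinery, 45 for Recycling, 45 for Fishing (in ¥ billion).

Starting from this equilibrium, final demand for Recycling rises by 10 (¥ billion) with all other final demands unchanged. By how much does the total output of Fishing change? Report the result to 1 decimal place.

I − A =
  [   0.60    -0.45    -0.15]
  [  -0.15     1.00    -0.30]
  [  -0.35    -0.40     1.00]
Cofactors of I−A, C_ij = (−1)^(i+j)·(minor ij) (rows/columns in the sector order above):
  C_11 = (1.00)(1.00) − (-0.30)(-0.40) = 0.8800
  C_12 = −[(-0.15)(1.00) − (-0.30)(-0.35)] = 0.2550
  C_13 = (-0.15)(-0.40) − (1.00)(-0.35) = 0.4100
  C_21 = −[(-0.45)(1.00) − (-0.15)(-0.40)] = 0.5100
  C_22 = (0.60)(1.00) − (-0.15)(-0.35) = 0.5475
  C_23 = −[(0.60)(-0.40) − (-0.45)(-0.35)] = 0.3975
  C_31 = (-0.45)(-0.30) − (-0.15)(1.00) = 0.2850
  C_32 = −[(0.60)(-0.30) − (-0.15)(-0.15)] = 0.2025
  C_33 = (0.60)(1.00) − (-0.45)(-0.15) = 0.5325
det(I−A) = Σ_j (I−A)_1j·C_1j = (0.60)(0.8800) + (-0.45)(0.2550) + (-0.15)(0.4100) = 0.35175
adj(I−A) = Cᵀ =
  [ 0.8800   0.5100   0.2850]
  [ 0.2550   0.5475   0.2025]
  [ 0.4100   0.3975   0.5325]
(I − A)⁻¹ = adj(I−A) / det(I−A) ≈
  [   2.5018     1.4499     0.8102]
  [   0.7249     1.5565     0.5757]
  [   1.1656     1.1301     1.5139]
Δx = (I − A)⁻¹ Δd with Δd having +10 in the Recycling component and 0 elsewhere.
So Δx_F = L_FR · (+10), where L_FR = adj(I−A)_FR / det(I−A) = 0.3975 / 0.35175.
Δx_F = 0.3975 × (+10) / 0.35175 = 3.975 / 0.35175 ≈ 11.3.

Δx_F = 11.3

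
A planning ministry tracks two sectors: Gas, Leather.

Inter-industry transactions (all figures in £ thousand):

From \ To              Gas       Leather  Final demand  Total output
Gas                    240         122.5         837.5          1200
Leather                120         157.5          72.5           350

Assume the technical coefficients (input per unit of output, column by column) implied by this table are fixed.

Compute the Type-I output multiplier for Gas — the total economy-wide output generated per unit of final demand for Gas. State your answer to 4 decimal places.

m_G = 1.6049

Technical coefficients a_ij = z_ij / X_j:
  a_GG = 240/1200 = 0.20, a_LG = 120/1200 = 0.10
  a_GL = 122.5/350 = 0.35, a_LL = 157.5/350 = 0.45
I − A =
  [   0.80    -0.35]
  [  -0.10     0.55]
det(I−A) = (0.80)(0.55) − (-0.35)(-0.10) = 0.4050
adj(I−A) = [[0.55, 0.35], [0.10, 0.80]]
(I − A)⁻¹ = adj(I−A) / det(I−A) ≈
  [   1.35802     0.86420]
  [   0.24691     1.97531]
The output multiplier for sector j is the column-j sum of the Leontief inverse (I − A)⁻¹ = adj(I−A) / det(I−A).
Column G of adj(I−A): (0.55, 0.10); det(I−A) = 0.4050.
m_G = (0.55 + 0.10) / 0.4050 = 0.65 / 0.4050 ≈ 1.6049.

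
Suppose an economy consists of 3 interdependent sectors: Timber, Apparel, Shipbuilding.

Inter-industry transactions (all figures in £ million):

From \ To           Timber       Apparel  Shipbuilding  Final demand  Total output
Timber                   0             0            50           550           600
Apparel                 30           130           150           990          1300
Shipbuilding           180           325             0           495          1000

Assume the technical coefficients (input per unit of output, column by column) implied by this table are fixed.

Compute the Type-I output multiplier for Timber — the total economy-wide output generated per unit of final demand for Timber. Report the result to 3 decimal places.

Technical coefficients a_ij = z_ij / X_j:
  a_11 = 0/600 = 0.00, a_21 = 30/600 = 0.05, a_31 = 180/600 = 0.30
  a_12 = 0/1300 = 0.00, a_22 = 130/1300 = 0.10, a_32 = 325/1300 = 0.25
  a_13 = 50/1000 = 0.05, a_23 = 150/1000 = 0.15, a_33 = 0/1000 = 0.00
I − A =
  [   1.00     0.00    -0.05]
  [  -0.05     0.90    -0.15]
  [  -0.30    -0.25     1.00]
Cofactors of I−A, C_ij = (−1)^(i+j)·(minor ij) (rows/columns in the sector order above):
  C_11 = (0.90)(1.00) − (-0.15)(-0.25) = 0.8625
  C_12 = −[(-0.05)(1.00) − (-0.15)(-0.30)] = 0.0950
  C_13 = (-0.05)(-0.25) − (0.90)(-0.30) = 0.2825
  C_21 = −[(0.00)(1.00) − (-0.05)(-0.25)] = 0.0125
  C_22 = (1.00)(1.00) − (-0.05)(-0.30) = 0.9850
  C_23 = −[(1.00)(-0.25) − (0.00)(-0.30)] = 0.2500
  C_31 = (0.00)(-0.15) − (-0.05)(0.90) = 0.0450
  C_32 = −[(1.00)(-0.15) − (-0.05)(-0.05)] = 0.1525
  C_33 = (1.00)(0.90) − (0.00)(-0.05) = 0.9000
det(I−A) = Σ_j (I−A)_1j·C_1j = (1.00)(0.8625) + (0.00)(0.0950) + (-0.05)(0.2825) = 0.848375
adj(I−A) = Cᵀ =
  [ 0.8625   0.0125   0.0450]
  [ 0.0950   0.9850   0.1525]
  [ 0.2825   0.2500   0.9000]
(I − A)⁻¹ = adj(I−A) / det(I−A) ≈
  [   1.0166     0.0147     0.0530]
  [   0.1120     1.1610     0.1798]
  [   0.3330     0.2947     1.0609]
The output multiplier for sector j is the column-j sum of the Leontief inverse (I − A)⁻¹ = adj(I−A) / det(I−A).
Column 1 of adj(I−A): (0.8625, 0.0950, 0.2825); det(I−A) = 0.848375.
m_1 = (0.8625 + 0.0950 + 0.2825) / 0.848375 = 1.24 / 0.848375 ≈ 1.462.

m_1 = 1.462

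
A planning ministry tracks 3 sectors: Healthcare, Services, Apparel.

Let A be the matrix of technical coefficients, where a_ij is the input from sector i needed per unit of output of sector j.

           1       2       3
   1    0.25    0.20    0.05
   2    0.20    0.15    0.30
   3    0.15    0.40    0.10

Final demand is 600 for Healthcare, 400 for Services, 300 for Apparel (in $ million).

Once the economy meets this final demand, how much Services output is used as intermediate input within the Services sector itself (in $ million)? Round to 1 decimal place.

z_22 = 165.5

I − A =
  [   0.75    -0.20    -0.05]
  [  -0.20     0.85    -0.30]
  [  -0.15    -0.40     0.90]
Cofactors of I−A, C_ij = (−1)^(i+j)·(minor ij) (rows/columns in the sector order above):
  C_11 = (0.85)(0.90) − (-0.30)(-0.40) = 0.6450
  C_12 = −[(-0.20)(0.90) − (-0.30)(-0.15)] = 0.2250
  C_13 = (-0.20)(-0.40) − (0.85)(-0.15) = 0.2075
  C_21 = −[(-0.20)(0.90) − (-0.05)(-0.40)] = 0.2000
  C_22 = (0.75)(0.90) − (-0.05)(-0.15) = 0.6675
  C_23 = −[(0.75)(-0.40) − (-0.20)(-0.15)] = 0.3300
  C_31 = (-0.20)(-0.30) − (-0.05)(0.85) = 0.1025
  C_32 = −[(0.75)(-0.30) − (-0.05)(-0.20)] = 0.2350
  C_33 = (0.75)(0.85) − (-0.20)(-0.20) = 0.5975
det(I−A) = Σ_j (I−A)_1j·C_1j = (0.75)(0.6450) + (-0.20)(0.2250) + (-0.05)(0.2075) = 0.428375
adj(I−A) = Cᵀ =
  [ 0.6450   0.2000   0.1025]
  [ 0.2250   0.6675   0.2350]
  [ 0.2075   0.3300   0.5975]
(I − A)⁻¹ = adj(I−A) / det(I−A) ≈
  [   1.5057     0.4669     0.2393]
  [   0.5252     1.5582     0.5486]
  [   0.4844     0.7704     1.3948]
First solve x = (I − A)⁻¹ d = adj(I−A)·d / det(I−A); in particular x_2 = (0.2250·600 + 0.6675·400 + 0.2350·300) / 0.428375 = 472.50 / 0.428375 ≈ 1103.006.
Intermediate flow from 2 to 2: z_22 = a_22 · x_2 = 0.15 × 472.50 / 0.428375 = 70.875 / 0.428375 ≈ 165.5.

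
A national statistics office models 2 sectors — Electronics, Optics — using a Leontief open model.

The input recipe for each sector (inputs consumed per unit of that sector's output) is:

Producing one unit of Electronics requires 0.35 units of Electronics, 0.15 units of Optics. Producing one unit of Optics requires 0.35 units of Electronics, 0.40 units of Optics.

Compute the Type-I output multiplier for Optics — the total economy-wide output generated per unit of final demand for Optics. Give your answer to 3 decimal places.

I − A =
  [   0.65    -0.35]
  [  -0.15     0.60]
det(I−A) = (0.65)(0.60) − (-0.35)(-0.15) = 0.3375
adj(I−A) = [[0.60, 0.35], [0.15, 0.65]]
(I − A)⁻¹ = adj(I−A) / det(I−A) ≈
  [   1.7778     1.0370]
  [   0.4444     1.9259]
The output multiplier for sector j is the column-j sum of the Leontief inverse (I − A)⁻¹ = adj(I−A) / det(I−A).
Column 2 of adj(I−A): (0.35, 0.65); det(I−A) = 0.3375.
m_2 = (0.35 + 0.65) / 0.3375 = 1.00 / 0.3375 ≈ 2.963.

m_2 = 2.963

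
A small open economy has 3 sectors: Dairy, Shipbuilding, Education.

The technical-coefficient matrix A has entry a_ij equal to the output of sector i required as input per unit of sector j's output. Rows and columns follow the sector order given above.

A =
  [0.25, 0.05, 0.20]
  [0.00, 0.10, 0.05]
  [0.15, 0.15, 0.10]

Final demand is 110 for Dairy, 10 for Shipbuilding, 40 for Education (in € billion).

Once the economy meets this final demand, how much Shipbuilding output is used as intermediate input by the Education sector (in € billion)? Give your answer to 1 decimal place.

z_23 = 3.7

I − A =
  [   0.75    -0.05    -0.20]
  [   0.00     0.90    -0.05]
  [  -0.15    -0.15     0.90]
Cofactors of I−A, C_ij = (−1)^(i+j)·(minor ij) (rows/columns in the sector order above):
  C_11 = (0.90)(0.90) − (-0.05)(-0.15) = 0.8025
  C_12 = −[(0.00)(0.90) − (-0.05)(-0.15)] = 0.0075
  C_13 = (0.00)(-0.15) − (0.90)(-0.15) = 0.1350
  C_21 = −[(-0.05)(0.90) − (-0.20)(-0.15)] = 0.0750
  C_22 = (0.75)(0.90) − (-0.20)(-0.15) = 0.6450
  C_23 = −[(0.75)(-0.15) − (-0.05)(-0.15)] = 0.1200
  C_31 = (-0.05)(-0.05) − (-0.20)(0.90) = 0.1825
  C_32 = −[(0.75)(-0.05) − (-0.20)(0.00)] = 0.0375
  C_33 = (0.75)(0.90) − (-0.05)(0.00) = 0.6750
det(I−A) = Σ_j (I−A)_1j·C_1j = (0.75)(0.8025) + (-0.05)(0.0075) + (-0.20)(0.1350) = 0.5745
adj(I−A) = Cᵀ =
  [ 0.8025   0.0750   0.1825]
  [ 0.0075   0.6450   0.0375]
  [ 0.1350   0.1200   0.6750]
(I − A)⁻¹ = adj(I−A) / det(I−A) ≈
  [   1.3969     0.1305     0.3177]
  [   0.0131     1.1227     0.0653]
  [   0.2350     0.2089     1.1749]
First solve x = (I − A)⁻¹ d = adj(I−A)·d / det(I−A); in particular x_3 = (0.1350·110 + 0.1200·10 + 0.6750·40) / 0.5745 = 43.05 / 0.5745 ≈ 74.935.
Intermediate flow from 2 to 3: z_23 = a_23 · x_3 = 0.05 × 43.05 / 0.5745 = 2.1525 / 0.5745 ≈ 3.7.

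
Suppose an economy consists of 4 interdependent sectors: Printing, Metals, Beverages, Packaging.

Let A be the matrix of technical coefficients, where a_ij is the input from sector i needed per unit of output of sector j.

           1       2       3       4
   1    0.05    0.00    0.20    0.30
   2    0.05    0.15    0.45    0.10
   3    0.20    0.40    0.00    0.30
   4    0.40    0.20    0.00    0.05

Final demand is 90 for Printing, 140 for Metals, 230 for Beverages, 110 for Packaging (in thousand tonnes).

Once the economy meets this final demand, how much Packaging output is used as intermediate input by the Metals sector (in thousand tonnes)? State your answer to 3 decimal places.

z_42 = 114.339

I − A =
  [   0.95     0.00    -0.20    -0.30]
  [  -0.05     0.85    -0.45    -0.10]
  [  -0.20    -0.40     1.00    -0.30]
  [  -0.40    -0.20     0.00     0.95]
Compute the cofactors C_ij = (−1)^(i+j)·(3×3 minor ij) of I−A; the adjugate is their transpose:
adj(I−A) = Cᵀ =
  [ 0.589500   0.148000   0.184500   0.260000]
  [ 0.227000   0.720500   0.369625   0.264250]
  [ 0.297500   0.382000   0.643125   0.337250]
  [ 0.296000   0.214000   0.155500   0.598500]
det(I−A) = Σ_j (I−A)_1j·C_1j = (0.95)(0.589500) + (0.00)(0.227000) + (-0.20)(0.297500) + (-0.30)(0.296000) = 0.411725
(I − A)⁻¹ = adj(I−A) / det(I−A) ≈
  [   1.4318     0.3595     0.4481     0.6315]
  [   0.5513     1.7500     0.8977     0.6418]
  [   0.7226     0.9278     1.5620     0.8191]
  [   0.7189     0.5198     0.3777     1.4536]
First solve x = (I − A)⁻¹ d = adj(I−A)·d / det(I−A); in particular x_2 = (0.227000·90 + 0.720500·140 + 0.369625·230 + 0.264250·110) / 0.411725 = 235.38125 / 0.411725 ≈ 571.69531.
Intermediate flow from 4 to 2: z_42 = a_42 · x_2 = 0.20 × 235.38125 / 0.411725 = 47.07625 / 0.411725 ≈ 114.339.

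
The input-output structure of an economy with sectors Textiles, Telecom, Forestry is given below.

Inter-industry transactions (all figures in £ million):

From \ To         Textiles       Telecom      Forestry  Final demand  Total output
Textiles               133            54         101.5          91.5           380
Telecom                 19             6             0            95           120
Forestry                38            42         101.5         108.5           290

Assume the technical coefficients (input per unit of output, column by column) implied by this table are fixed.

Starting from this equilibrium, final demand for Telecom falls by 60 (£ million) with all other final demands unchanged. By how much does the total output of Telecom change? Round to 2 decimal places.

Δx_2 = -66.93

Technical coefficients a_ij = z_ij / X_j:
  a_11 = 133/380 = 0.35, a_21 = 19/380 = 0.05, a_31 = 38/380 = 0.10
  a_12 = 54/120 = 0.45, a_22 = 6/120 = 0.05, a_32 = 42/120 = 0.35
  a_13 = 101.5/290 = 0.35, a_23 = 0/290 = 0.00, a_33 = 101.5/290 = 0.35
I − A =
  [   0.65    -0.45    -0.35]
  [  -0.05     0.95     0.00]
  [  -0.10    -0.35     0.65]
Cofactors of I−A, C_ij = (−1)^(i+j)·(minor ij) (rows/columns in the sector order above):
  C_11 = (0.95)(0.65) − (0.00)(-0.35) = 0.6175
  C_12 = −[(-0.05)(0.65) − (0.00)(-0.10)] = 0.0325
  C_13 = (-0.05)(-0.35) − (0.95)(-0.10) = 0.1125
  C_21 = −[(-0.45)(0.65) − (-0.35)(-0.35)] = 0.4150
  C_22 = (0.65)(0.65) − (-0.35)(-0.10) = 0.3875
  C_23 = −[(0.65)(-0.35) − (-0.45)(-0.10)] = 0.2725
  C_31 = (-0.45)(0.00) − (-0.35)(0.95) = 0.3325
  C_32 = −[(0.65)(0.00) − (-0.35)(-0.05)] = 0.0175
  C_33 = (0.65)(0.95) − (-0.45)(-0.05) = 0.5950
det(I−A) = Σ_j (I−A)_1j·C_1j = (0.65)(0.6175) + (-0.45)(0.0325) + (-0.35)(0.1125) = 0.347375
adj(I−A) = Cᵀ =
  [ 0.6175   0.4150   0.3325]
  [ 0.0325   0.3875   0.0175]
  [ 0.1125   0.2725   0.5950]
(I − A)⁻¹ = adj(I−A) / det(I−A) ≈
  [   1.7776     1.1947     0.9572]
  [   0.0936     1.1155     0.0504]
  [   0.3239     0.7845     1.7128]
Δx = (I − A)⁻¹ Δd with Δd having -60 in the Telecom component and 0 elsewhere.
So Δx_2 = L_22 · (-60), where L_22 = adj(I−A)_22 / det(I−A) = 0.3875 / 0.347375.
Δx_2 = 0.3875 × (-60) / 0.347375 = -23.25 / 0.347375 ≈ -66.93.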